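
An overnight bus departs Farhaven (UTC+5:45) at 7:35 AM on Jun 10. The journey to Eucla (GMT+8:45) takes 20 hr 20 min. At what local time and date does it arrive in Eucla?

6:55 AM on June 11

Convert departure to UTC: 7:35 AM − 5:45 = 1:50 AM UTC on Jun 10.
Add 20 hours 20 minutes travel time → 10:10 PM UTC.
Eucla is UTC+8:45, so local arrival = 10:10 PM + 8:45 = 6:55 AM on Jun 11.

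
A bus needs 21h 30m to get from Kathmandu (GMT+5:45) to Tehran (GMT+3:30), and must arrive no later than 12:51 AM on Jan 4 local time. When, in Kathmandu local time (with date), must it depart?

5:36 AM on January 3

Target arrival in UTC: 12:51 AM − 3:30 = 9:21 PM on Jan 3.
Subtract 21 hours 30 minutes → departure 11:51 PM UTC on Jan 2.
Kathmandu is UTC+5:45: 11:51 PM + 5:45 = 5:36 AM on Jan 3.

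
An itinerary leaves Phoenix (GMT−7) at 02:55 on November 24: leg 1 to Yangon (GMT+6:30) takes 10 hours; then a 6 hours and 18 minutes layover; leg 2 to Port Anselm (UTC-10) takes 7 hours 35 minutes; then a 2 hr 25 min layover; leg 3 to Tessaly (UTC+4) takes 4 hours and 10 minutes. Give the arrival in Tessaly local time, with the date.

Convert departure to UTC: 02:55 + 7:00 = 09:55 UTC on Nov 24.
Add 10 hours leg 1 → 19:55 UTC.
Add 6 hours and 18 minutes layover in Yangon → 02:13 UTC (Nov 25).
Add 7 hours 35 minutes leg 2 → 09:48 UTC.
Add 2 hours 25 minutes layover in Port Anselm → 12:13 UTC.
Add 4 hours 10 minutes leg 3 → 16:23 UTC.
Tessaly is UTC+4:00, so local arrival = 16:23 + 4:00 = 20:23 on Nov 25.

20:23 on November 25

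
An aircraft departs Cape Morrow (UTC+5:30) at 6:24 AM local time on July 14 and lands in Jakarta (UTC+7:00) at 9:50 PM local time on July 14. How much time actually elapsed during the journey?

13 hours 56 minutes

Departure in UTC: 6:24 AM − 5:30 = 12:54 AM on Jul 14.
Arrival in UTC: 9:50 PM − 7:00 = 2:50 PM on Jul 14.
Elapsed = 2:50 PM − 12:54 AM = 13 hours 56 minutes.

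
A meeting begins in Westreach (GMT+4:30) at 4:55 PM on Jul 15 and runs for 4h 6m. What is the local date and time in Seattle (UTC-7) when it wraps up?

9:31 AM on Jul 15

Seattle is 11:30 behind Westreach.
After 4 hours 6 minutes it is 9:01 PM in Westreach.
Shift by the zone difference: 9:01 PM − 11:30 = 9:31 AM on Jul 15 in Seattle.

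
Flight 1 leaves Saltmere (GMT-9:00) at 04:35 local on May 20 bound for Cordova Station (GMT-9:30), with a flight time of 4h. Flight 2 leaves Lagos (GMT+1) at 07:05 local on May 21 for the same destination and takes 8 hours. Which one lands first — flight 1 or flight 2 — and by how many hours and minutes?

the first, by 20 hours 30 minutes

Flight 1 in UTC: 04:35 + 9:00 = 13:35 on May 20.
+4 hours → arrive 17:35 UTC on May 20.
Flight 2 in UTC: 07:05 − 1:00 = 06:05 on May 21.
+8 hours → arrive 14:05 UTC on May 21.
Flight 1 lands earlier by 20 hours 30 minutes.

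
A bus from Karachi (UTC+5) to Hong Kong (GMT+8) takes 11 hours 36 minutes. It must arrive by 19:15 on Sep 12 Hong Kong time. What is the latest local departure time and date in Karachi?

Target arrival in UTC: 19:15 − 8:00 = 11:15 on Sep 12.
Subtract 11 hours and 36 minutes → departure 23:39 UTC on Sep 11.
Karachi is UTC+5:00: 23:39 + 5:00 = 04:39 on Sep 12.

04:39 on September 12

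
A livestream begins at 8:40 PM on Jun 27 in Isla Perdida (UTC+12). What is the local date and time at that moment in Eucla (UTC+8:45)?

Eucla is 3:15 behind Isla Perdida.
Shift by the zone difference: 8:40 PM − 3:15 = 5:25 PM on Jun 27 in Eucla.

5:25 PM on Jun 27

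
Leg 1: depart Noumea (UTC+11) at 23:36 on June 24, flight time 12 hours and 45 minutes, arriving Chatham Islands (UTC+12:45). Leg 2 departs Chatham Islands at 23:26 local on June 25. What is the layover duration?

Convert departure to UTC: 23:36 − 11:00 = 12:36 UTC on Jun 24.
Add 12 hours 45 minutes flight time → 01:21 UTC (Jun 25).
Chatham Islands is UTC+12:45, so local arrival = 01:21 + 12:45 = 14:06 on Jun 25.
Layover = 23:26 − 14:06 = 9 hours 20 minutes.

9 hours 20 minutes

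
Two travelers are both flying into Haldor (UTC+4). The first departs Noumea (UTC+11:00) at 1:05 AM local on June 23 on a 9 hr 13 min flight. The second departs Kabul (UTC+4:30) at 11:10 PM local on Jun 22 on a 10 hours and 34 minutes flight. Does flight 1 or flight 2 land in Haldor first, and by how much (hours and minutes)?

the first, by 5 hours 56 minutes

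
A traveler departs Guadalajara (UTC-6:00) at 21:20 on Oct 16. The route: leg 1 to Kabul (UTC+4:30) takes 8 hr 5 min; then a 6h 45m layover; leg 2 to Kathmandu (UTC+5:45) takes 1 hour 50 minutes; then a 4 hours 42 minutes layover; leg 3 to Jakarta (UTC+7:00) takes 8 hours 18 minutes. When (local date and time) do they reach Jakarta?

Convert departure to UTC: 21:20 + 6:00 = 03:20 UTC on Oct 17.
Add 8 hours and 5 minutes leg 1 → 11:25 UTC.
Add 6 hours and 45 minutes layover in Kabul → 18:10 UTC.
Add 1 hour 50 minutes leg 2 → 20:00 UTC.
Add 4 hours and 42 minutes layover in Kathmandu → 00:42 UTC (Oct 18).
Add 8 hours and 18 minutes leg 3 → 09:00 UTC.
Jakarta is UTC+7:00, so local arrival = 09:00 + 7:00 = 16:00 on Oct 18.

16:00 on Oct 18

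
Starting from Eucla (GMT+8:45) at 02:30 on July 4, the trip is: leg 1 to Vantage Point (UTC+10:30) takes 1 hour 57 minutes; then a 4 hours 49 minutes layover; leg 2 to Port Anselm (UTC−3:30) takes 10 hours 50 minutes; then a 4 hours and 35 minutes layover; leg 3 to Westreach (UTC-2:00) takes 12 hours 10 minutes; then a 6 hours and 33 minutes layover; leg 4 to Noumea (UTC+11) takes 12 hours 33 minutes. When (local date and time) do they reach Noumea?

Convert departure to UTC: 02:30 − 8:45 = 17:45 UTC on Jul 3.
Add 1 hour and 57 minutes leg 1 → 19:42 UTC.
Add 4 hours 49 minutes layover in Vantage Point → 00:31 UTC (Jul 4).
Add 10 hours and 50 minutes leg 2 → 11:21 UTC.
Add 4 hours and 35 minutes layover in Port Anselm → 15:56 UTC.
Add 12 hours and 10 minutes leg 3 → 04:06 UTC (Jul 5).
Add 6 hours 33 minutes layover in Westreach → 10:39 UTC.
Add 12 hours and 33 minutes leg 4 → 23:12 UTC.
Noumea is UTC+11:00, so local arrival = 23:12 + 11:00 = 10:12 on Jul 6.

10:12 on July 6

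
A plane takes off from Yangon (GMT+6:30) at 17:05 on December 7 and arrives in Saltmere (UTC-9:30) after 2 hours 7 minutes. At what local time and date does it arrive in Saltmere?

03:12 on December 7

Convert departure to UTC: 17:05 − 6:30 = 10:35 UTC on Dec 7.
Add 2 hours 7 minutes travel time → 12:42 UTC.
Saltmere is UTC−9:30, so local arrival = 12:42 − 9:30 = 03:12 on Dec 7.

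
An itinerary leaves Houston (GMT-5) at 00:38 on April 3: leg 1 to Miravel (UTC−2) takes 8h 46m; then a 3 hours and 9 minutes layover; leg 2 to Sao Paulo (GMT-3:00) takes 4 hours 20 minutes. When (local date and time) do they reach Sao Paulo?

18:53 on April 3

Convert departure to UTC: 00:38 + 5:00 = 05:38 UTC on Apr 3.
Add 8 hours 46 minutes leg 1 → 14:24 UTC.
Add 3 hours and 9 minutes layover in Miravel → 17:33 UTC.
Add 4 hours 20 minutes leg 2 → 21:53 UTC.
Sao Paulo is UTC−3:00, so local arrival = 21:53 − 3:00 = 18:53 on Apr 3.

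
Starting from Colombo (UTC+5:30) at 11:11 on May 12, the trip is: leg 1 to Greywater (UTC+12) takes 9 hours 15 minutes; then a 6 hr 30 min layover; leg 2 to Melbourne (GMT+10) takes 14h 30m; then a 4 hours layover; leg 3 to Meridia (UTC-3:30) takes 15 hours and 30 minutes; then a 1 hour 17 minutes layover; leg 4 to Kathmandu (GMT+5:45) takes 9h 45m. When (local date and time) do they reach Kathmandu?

00:13 on May 15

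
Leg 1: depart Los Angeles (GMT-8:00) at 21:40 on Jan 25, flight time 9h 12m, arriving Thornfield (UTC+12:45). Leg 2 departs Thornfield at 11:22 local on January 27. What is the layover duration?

7 hours 45 minutes

Convert departure to UTC: 21:40 + 8:00 = 05:40 UTC on Jan 26.
Add 9 hours 12 minutes flight time → 14:52 UTC.
Thornfield is UTC+12:45, so local arrival = 14:52 + 12:45 = 03:37 on Jan 27.
Layover = 11:22 − 03:37 = 7 hours 45 minutes.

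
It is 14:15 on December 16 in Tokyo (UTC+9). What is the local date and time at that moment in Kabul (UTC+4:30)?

09:45 on December 16

Kabul is 4:30 behind Tokyo.
Shift by the zone difference: 14:15 − 4:30 = 09:45 on Dec 16 in Kabul.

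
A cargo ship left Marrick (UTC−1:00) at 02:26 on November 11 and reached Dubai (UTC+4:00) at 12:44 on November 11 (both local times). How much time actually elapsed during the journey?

5 hours 18 minutes

Departure in UTC: 02:26 + 1:00 = 03:26 on Nov 11.
Arrival in UTC: 12:44 − 4:00 = 08:44 on Nov 11.
Elapsed = 08:44 − 03:26 = 5 hours 18 minutes.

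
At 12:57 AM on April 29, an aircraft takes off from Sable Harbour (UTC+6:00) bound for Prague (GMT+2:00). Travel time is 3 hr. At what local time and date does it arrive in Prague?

11:57 PM on Apr 28

Prague is 4:00 behind Sable Harbour.
After 3 hours it is 3:57 AM in Sable Harbour.
Shift by the zone difference: 3:57 AM − 4:00 = 11:57 PM on Apr 28 in Prague.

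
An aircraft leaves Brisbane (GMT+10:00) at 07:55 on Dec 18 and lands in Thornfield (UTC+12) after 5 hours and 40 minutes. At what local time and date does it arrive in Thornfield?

Convert departure to UTC: 07:55 − 10:00 = 21:55 UTC on Dec 17.
Add 5 hours 40 minutes travel time → 03:35 UTC (Dec 18).
Thornfield is UTC+12:00, so local arrival = 03:35 + 12:00 = 15:35 on Dec 18.

15:35 on Dec 18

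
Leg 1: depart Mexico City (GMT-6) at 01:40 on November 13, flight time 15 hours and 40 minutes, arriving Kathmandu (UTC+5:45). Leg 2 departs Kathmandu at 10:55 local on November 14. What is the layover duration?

Convert departure to UTC: 01:40 + 6:00 = 07:40 UTC on Nov 13.
Add 15 hours and 40 minutes flight time → 23:20 UTC.
Kathmandu is UTC+5:45, so local arrival = 23:20 + 5:45 = 05:05 on Nov 14.
Layover = 10:55 − 05:05 = 5 hours 50 minutes.

5 hours 50 minutes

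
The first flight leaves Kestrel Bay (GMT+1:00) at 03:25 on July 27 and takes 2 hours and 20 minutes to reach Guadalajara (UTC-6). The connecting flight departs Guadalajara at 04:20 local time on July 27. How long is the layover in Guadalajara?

5 hours 35 minutes

Convert departure to UTC: 03:25 − 1:00 = 02:25 UTC on Jul 27.
Add 2 hours and 20 minutes flight time → 04:45 UTC.
Guadalajara is UTC−6:00, so local arrival = 04:45 − 6:00 = 22:45 on Jul 26.
Layover = 04:20 − 22:45 (+1 day) = 5 hours 35 minutes.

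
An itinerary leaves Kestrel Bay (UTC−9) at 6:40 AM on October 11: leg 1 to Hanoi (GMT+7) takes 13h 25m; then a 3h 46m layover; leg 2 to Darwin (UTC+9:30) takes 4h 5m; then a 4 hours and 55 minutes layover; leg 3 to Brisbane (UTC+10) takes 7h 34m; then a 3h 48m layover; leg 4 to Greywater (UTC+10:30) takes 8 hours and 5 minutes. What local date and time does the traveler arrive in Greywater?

Convert departure to UTC: 6:40 AM + 9:00 = 3:40 PM UTC on Oct 11.
Add 13 hours 25 minutes leg 1 → 5:05 AM UTC (Oct 12).
Add 3 hours 46 minutes layover in Hanoi → 8:51 AM UTC.
Add 4 hours and 5 minutes leg 2 → 12:56 PM UTC.
Add 4 hours and 55 minutes layover in Darwin → 5:51 PM UTC.
Add 7 hours and 34 minutes leg 3 → 1:25 AM UTC (Oct 13).
Add 3 hours and 48 minutes layover in Brisbane → 5:13 AM UTC.
Add 8 hours 5 minutes leg 4 → 1:18 PM UTC.
Greywater is UTC+10:30, so local arrival = 1:18 PM + 10:30 = 11:48 PM on Oct 13.

11:48 PM on October 13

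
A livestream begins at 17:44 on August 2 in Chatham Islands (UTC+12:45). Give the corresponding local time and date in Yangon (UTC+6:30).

11:29 on August 2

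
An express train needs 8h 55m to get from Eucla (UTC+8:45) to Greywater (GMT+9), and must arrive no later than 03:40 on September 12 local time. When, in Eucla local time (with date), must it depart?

Target arrival in UTC: 03:40 − 9:00 = 18:40 on Sep 11.
Subtract 8 hours 55 minutes → departure 09:45 UTC on Sep 11.
Eucla is UTC+8:45: 09:45 + 8:45 = 18:30 on Sep 11.

18:30 on Sep 11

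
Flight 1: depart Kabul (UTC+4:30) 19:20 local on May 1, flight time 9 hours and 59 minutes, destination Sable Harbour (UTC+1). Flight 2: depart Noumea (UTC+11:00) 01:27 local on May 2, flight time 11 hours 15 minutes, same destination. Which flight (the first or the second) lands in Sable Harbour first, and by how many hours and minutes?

the first, by 53 minutes

Flight 1 in UTC: 19:20 − 4:30 = 14:50 on May 1.
+9 hours and 59 minutes → arrive 00:49 UTC on May 2.
Flight 2 in UTC: 01:27 − 11:00 = 14:27 on May 1.
+11 hours and 15 minutes → arrive 01:42 UTC on May 2.
Flight 1 lands earlier by 53 minutes.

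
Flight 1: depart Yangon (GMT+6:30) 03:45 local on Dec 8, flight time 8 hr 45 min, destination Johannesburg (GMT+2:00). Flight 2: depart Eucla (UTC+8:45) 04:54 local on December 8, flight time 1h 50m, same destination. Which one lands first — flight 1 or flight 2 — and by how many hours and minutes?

the second, by 8 hours 1 minute

Flight 1 in UTC: 03:45 − 6:30 = 21:15 on Dec 7.
+8 hours 45 minutes → arrive 06:00 UTC on Dec 8.
Flight 2 in UTC: 04:54 − 8:45 = 20:09 on Dec 7.
+1 hour and 50 minutes → arrive 21:59 UTC on Dec 7.
Flight 2 lands earlier by 8 hours 1 minute.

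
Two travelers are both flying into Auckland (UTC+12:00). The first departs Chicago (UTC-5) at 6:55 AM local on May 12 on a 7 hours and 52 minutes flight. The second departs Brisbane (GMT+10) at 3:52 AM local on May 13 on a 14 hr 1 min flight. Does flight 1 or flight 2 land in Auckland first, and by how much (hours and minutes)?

Flight 1 in UTC: 6:55 AM + 5:00 = 11:55 AM on May 12.
+7 hours and 52 minutes → arrive 7:47 PM UTC on May 12.
Flight 2 in UTC: 3:52 AM − 10:00 = 5:52 PM on May 12.
+14 hours 1 minute → arrive 7:53 AM UTC on May 13.
Flight 1 lands earlier by 12 hours 6 minutes.

the first, by 12 hours 6 minutes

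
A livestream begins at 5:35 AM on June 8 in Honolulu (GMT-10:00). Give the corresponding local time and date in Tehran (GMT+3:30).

In UTC: 5:35 AM + 10:00 = 3:35 PM on Jun 8.
Tehran is UTC+3:30: 3:35 PM + 3:30 = 7:05 PM on Jun 8.

7:05 PM on June 8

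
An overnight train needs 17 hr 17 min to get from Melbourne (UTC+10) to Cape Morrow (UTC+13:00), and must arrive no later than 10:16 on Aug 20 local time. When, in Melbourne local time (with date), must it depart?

Target arrival in UTC: 10:16 − 13:00 = 21:16 on Aug 19.
Subtract 17 hours 17 minutes → departure 03:59 UTC on Aug 19.
Melbourne is UTC+10:00: 03:59 + 10:00 = 13:59 on Aug 19.

13:59 on Aug 19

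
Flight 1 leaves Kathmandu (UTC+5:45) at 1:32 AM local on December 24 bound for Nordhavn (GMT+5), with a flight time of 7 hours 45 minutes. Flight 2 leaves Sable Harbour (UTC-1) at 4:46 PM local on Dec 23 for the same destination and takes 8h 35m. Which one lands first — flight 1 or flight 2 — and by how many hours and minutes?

the second, by 1 hour 11 minutes

Flight 1 in UTC: 1:32 AM − 5:45 = 7:47 PM on Dec 23.
+7 hours 45 minutes → arrive 3:32 AM UTC on Dec 24.
Flight 2 in UTC: 4:46 PM + 1:00 = 5:46 PM on Dec 23.
+8 hours and 35 minutes → arrive 2:21 AM UTC on Dec 24.
Flight 2 lands earlier by 1 hour 11 minutes.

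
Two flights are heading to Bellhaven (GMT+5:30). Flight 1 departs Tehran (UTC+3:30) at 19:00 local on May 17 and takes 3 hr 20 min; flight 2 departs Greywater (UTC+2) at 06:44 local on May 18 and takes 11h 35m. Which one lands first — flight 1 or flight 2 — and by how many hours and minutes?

Flight 1 in UTC: 19:00 − 3:30 = 15:30 on May 17.
+3 hours 20 minutes → arrive 18:50 UTC on May 17.
Flight 2 in UTC: 06:44 − 2:00 = 04:44 on May 18.
+11 hours 35 minutes → arrive 16:19 UTC on May 18.
Flight 1 lands earlier by 21 hours 29 minutes.

the first, by 21 hours 29 minutes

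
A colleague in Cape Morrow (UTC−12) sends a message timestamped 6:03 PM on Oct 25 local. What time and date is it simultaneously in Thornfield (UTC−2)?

4:03 AM on Oct 26

Thornfield is 10:00 ahead of Cape Morrow.
Shift by the zone difference: 6:03 PM + 10:00 = 4:03 AM on Oct 26 in Thornfield.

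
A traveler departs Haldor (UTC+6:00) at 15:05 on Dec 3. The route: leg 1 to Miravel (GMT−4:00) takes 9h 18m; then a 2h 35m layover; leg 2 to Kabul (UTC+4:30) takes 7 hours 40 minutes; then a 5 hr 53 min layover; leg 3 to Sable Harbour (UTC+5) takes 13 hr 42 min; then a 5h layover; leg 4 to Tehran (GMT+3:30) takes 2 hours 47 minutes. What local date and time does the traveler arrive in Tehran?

11:30 on Dec 5

Convert departure to UTC: 15:05 − 6:00 = 09:05 UTC on Dec 3.
Add 9 hours 18 minutes leg 1 → 18:23 UTC.
Add 2 hours and 35 minutes layover in Miravel → 20:58 UTC.
Add 7 hours 40 minutes leg 2 → 04:38 UTC (Dec 4).
Add 5 hours 53 minutes layover in Kabul → 10:31 UTC.
Add 13 hours and 42 minutes leg 3 → 00:13 UTC (Dec 5).
Add 5 hours layover in Sable Harbour → 05:13 UTC.
Add 2 hours and 47 minutes leg 4 → 08:00 UTC.
Tehran is UTC+3:30, so local arrival = 08:00 + 3:30 = 11:30 on Dec 5.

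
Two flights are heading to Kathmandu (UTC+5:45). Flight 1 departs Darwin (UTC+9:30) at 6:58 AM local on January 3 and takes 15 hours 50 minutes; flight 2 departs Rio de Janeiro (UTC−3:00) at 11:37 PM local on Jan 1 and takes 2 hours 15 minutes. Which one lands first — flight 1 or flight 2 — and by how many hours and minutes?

the second, by 32 hours 26 minutes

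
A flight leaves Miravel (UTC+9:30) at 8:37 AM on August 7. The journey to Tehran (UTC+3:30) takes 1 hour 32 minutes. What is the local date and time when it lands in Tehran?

4:09 AM on Aug 7

Convert departure to UTC: 8:37 AM − 9:30 = 11:07 PM UTC on Aug 6.
Add 1 hour and 32 minutes travel time → 12:39 AM UTC (Aug 7).
Tehran is UTC+3:30, so local arrival = 12:39 AM + 3:30 = 4:09 AM on Aug 7.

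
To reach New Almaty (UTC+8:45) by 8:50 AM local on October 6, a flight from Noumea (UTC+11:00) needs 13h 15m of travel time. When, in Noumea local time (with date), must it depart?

9:50 PM on October 5

Target arrival in UTC: 8:50 AM − 8:45 = 12:05 AM on Oct 6.
Subtract 13 hours and 15 minutes → departure 10:50 AM UTC on Oct 5.
Noumea is UTC+11:00: 10:50 AM + 11:00 = 9:50 PM on Oct 5.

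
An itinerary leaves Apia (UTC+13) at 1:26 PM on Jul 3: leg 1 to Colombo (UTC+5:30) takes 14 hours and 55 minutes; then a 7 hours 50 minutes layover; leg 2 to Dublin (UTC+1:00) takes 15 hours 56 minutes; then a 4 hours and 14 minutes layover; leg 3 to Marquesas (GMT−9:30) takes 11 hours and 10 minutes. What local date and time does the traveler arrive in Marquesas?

9:01 PM on Jul 4

Convert departure to UTC: 1:26 PM − 13:00 = 12:26 AM UTC on Jul 3.
Add 14 hours and 55 minutes leg 1 → 3:21 PM UTC.
Add 7 hours and 50 minutes layover in Colombo → 11:11 PM UTC.
Add 15 hours and 56 minutes leg 2 → 3:07 PM UTC (Jul 4).
Add 4 hours 14 minutes layover in Dublin → 7:21 PM UTC.
Add 11 hours 10 minutes leg 3 → 6:31 AM UTC (Jul 5).
Marquesas is UTC−9:30, so local arrival = 6:31 AM − 9:30 = 9:01 PM on Jul 4.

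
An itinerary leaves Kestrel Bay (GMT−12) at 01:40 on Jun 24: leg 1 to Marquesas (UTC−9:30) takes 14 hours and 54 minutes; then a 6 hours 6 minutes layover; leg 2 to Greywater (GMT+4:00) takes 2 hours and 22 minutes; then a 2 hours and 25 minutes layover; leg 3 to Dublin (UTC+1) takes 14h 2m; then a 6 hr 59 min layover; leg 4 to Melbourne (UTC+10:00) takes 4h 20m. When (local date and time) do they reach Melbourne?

Convert departure to UTC: 01:40 + 12:00 = 13:40 UTC on Jun 24.
Add 14 hours 54 minutes leg 1 → 04:34 UTC (Jun 25).
Add 6 hours and 6 minutes layover in Marquesas → 10:40 UTC.
Add 2 hours 22 minutes leg 2 → 13:02 UTC.
Add 2 hours and 25 minutes layover in Greywater → 15:27 UTC.
Add 14 hours and 2 minutes leg 3 → 05:29 UTC (Jun 26).
Add 6 hours and 59 minutes layover in Dublin → 12:28 UTC.
Add 4 hours 20 minutes leg 4 → 16:48 UTC.
Melbourne is UTC+10:00, so local arrival = 16:48 + 10:00 = 02:48 on Jun 27.

02:48 on June 27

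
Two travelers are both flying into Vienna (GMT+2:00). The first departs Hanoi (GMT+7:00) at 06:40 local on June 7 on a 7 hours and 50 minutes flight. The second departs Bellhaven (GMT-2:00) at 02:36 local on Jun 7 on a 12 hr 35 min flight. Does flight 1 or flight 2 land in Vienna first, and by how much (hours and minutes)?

the first, by 9 hours 41 minutes

Flight 1 in UTC: 06:40 − 7:00 = 23:40 on Jun 6.
+7 hours 50 minutes → arrive 07:30 UTC on Jun 7.
Flight 2 in UTC: 02:36 + 2:00 = 04:36 on Jun 7.
+12 hours and 35 minutes → arrive 17:11 UTC on Jun 7.
Flight 1 lands earlier by 9 hours 41 minutes.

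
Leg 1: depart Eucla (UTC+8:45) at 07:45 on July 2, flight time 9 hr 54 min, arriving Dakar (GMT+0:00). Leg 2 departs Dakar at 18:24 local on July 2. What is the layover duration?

9 hours 30 minutes

Convert departure to UTC: 07:45 − 8:45 = 23:00 UTC on Jul 1.
Add 9 hours and 54 minutes flight time → 08:54 UTC (Jul 2).
Dakar is UTC+0, so local arrival is the same: 08:54 on Jul 2.
Layover = 18:24 − 08:54 = 9 hours 30 minutes.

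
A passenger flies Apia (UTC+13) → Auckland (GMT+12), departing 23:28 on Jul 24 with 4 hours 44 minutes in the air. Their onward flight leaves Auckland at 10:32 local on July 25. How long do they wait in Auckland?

7 hours 20 minutes

Convert departure to UTC: 23:28 − 13:00 = 10:28 UTC on Jul 24.
Add 4 hours 44 minutes flight time → 15:12 UTC.
Auckland is UTC+12:00, so local arrival = 15:12 + 12:00 = 03:12 on Jul 25.
Layover = 10:32 − 03:12 = 7 hours 20 minutes.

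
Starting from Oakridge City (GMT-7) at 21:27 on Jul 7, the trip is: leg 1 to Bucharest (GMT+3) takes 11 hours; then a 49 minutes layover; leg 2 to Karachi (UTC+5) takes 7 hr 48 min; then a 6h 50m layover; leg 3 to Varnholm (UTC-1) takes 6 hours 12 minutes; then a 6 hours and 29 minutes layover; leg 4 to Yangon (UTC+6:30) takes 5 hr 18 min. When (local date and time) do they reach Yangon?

Convert departure to UTC: 21:27 + 7:00 = 04:27 UTC on Jul 8.
Add 11 hours leg 1 → 15:27 UTC.
Add 49 minutes layover in Bucharest → 16:16 UTC.
Add 7 hours and 48 minutes leg 2 → 00:04 UTC (Jul 9).
Add 6 hours 50 minutes layover in Karachi → 06:54 UTC.
Add 6 hours 12 minutes leg 3 → 13:06 UTC.
Add 6 hours and 29 minutes layover in Varnholm → 19:35 UTC.
Add 5 hours and 18 minutes leg 4 → 00:53 UTC (Jul 10).
Yangon is UTC+6:30, so local arrival = 00:53 + 6:30 = 07:23 on Jul 10.

07:23 on July 10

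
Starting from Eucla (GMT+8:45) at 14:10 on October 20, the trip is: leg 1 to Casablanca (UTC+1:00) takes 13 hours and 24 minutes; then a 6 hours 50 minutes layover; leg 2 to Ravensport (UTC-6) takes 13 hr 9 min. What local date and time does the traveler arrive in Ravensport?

08:48 on October 21

Convert departure to UTC: 14:10 − 8:45 = 05:25 UTC on Oct 20.
Add 13 hours and 24 minutes leg 1 → 18:49 UTC.
Add 6 hours and 50 minutes layover in Casablanca → 01:39 UTC (Oct 21).
Add 13 hours and 9 minutes leg 2 → 14:48 UTC.
Ravensport is UTC−6:00, so local arrival = 14:48 − 6:00 = 08:48 on Oct 21.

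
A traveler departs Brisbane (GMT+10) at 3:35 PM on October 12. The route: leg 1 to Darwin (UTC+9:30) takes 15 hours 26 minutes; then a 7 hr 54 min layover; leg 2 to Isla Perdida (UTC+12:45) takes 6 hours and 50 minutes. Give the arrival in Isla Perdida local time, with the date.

12:30 AM on October 14

Convert departure to UTC: 3:35 PM − 10:00 = 5:35 AM UTC on Oct 12.
Add 15 hours 26 minutes leg 1 → 9:01 PM UTC.
Add 7 hours 54 minutes layover in Darwin → 4:55 AM UTC (Oct 13).
Add 6 hours and 50 minutes leg 2 → 11:45 AM UTC.
Isla Perdida is UTC+12:45, so local arrival = 11:45 AM + 12:45 = 12:30 AM on Oct 14.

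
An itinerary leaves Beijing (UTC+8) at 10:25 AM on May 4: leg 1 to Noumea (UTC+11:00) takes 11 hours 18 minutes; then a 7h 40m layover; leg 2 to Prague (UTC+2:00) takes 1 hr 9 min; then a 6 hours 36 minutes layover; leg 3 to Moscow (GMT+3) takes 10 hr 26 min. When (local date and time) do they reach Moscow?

6:34 PM on May 5

Convert departure to UTC: 10:25 AM − 8:00 = 2:25 AM UTC on May 4.
Add 11 hours 18 minutes leg 1 → 1:43 PM UTC.
Add 7 hours 40 minutes layover in Noumea → 9:23 PM UTC.
Add 1 hour and 9 minutes leg 2 → 10:32 PM UTC.
Add 6 hours and 36 minutes layover in Prague → 5:08 AM UTC (May 5).
Add 10 hours and 26 minutes leg 3 → 3:34 PM UTC.
Moscow is UTC+3:00, so local arrival = 3:34 PM + 3:00 = 6:34 PM on May 5.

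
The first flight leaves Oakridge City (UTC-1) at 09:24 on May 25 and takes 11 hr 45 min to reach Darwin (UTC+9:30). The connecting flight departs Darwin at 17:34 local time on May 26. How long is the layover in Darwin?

Convert departure to UTC: 09:24 + 1:00 = 10:24 UTC on May 25.
Add 11 hours 45 minutes flight time → 22:09 UTC.
Darwin is UTC+9:30, so local arrival = 22:09 + 9:30 = 07:39 on May 26.
Layover = 17:34 − 07:39 = 9 hours 55 minutes.

9 hours 55 minutes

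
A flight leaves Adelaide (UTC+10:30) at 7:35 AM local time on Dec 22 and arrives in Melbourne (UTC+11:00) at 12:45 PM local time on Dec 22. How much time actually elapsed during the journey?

Departure in UTC: 7:35 AM − 10:30 = 9:05 PM on Dec 21.
Arrival in UTC: 12:45 PM − 11:00 = 1:45 AM on Dec 22.
Elapsed = 1:45 AM − 9:05 PM (+1 day) = 4 hours 40 minutes.

4 hours 40 minutes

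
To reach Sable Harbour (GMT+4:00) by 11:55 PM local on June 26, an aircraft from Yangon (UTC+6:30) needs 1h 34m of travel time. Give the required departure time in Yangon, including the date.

Target arrival in UTC: 11:55 PM − 4:00 = 7:55 PM on Jun 26.
Subtract 1 hour 34 minutes → departure 6:21 PM UTC on Jun 26.
Yangon is UTC+6:30: 6:21 PM + 6:30 = 12:51 AM on Jun 27.

12:51 AM on June 27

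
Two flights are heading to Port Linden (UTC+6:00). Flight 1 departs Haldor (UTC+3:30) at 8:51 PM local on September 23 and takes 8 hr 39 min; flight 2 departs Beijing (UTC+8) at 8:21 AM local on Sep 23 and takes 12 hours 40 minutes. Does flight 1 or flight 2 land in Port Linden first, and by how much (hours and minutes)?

the second, by 12 hours 59 minutes

Flight 1 in UTC: 8:51 PM − 3:30 = 5:21 PM on Sep 23.
+8 hours 39 minutes → arrive 2:00 AM UTC on Sep 24.
Flight 2 in UTC: 8:21 AM − 8:00 = 12:21 AM on Sep 23.
+12 hours 40 minutes → arrive 1:01 PM UTC on Sep 23.
Flight 2 lands earlier by 12 hours 59 minutes.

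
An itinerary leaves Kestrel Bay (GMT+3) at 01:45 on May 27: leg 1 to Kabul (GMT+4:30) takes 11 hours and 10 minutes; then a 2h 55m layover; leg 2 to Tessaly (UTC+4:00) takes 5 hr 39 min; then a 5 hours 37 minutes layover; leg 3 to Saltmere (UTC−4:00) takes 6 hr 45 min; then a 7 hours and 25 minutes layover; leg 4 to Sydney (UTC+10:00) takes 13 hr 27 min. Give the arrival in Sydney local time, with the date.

13:43 on May 29

Convert departure to UTC: 01:45 − 3:00 = 22:45 UTC on May 26.
Add 11 hours and 10 minutes leg 1 → 09:55 UTC (May 27).
Add 2 hours and 55 minutes layover in Kabul → 12:50 UTC.
Add 5 hours 39 minutes leg 2 → 18:29 UTC.
Add 5 hours 37 minutes layover in Tessaly → 00:06 UTC (May 28).
Add 6 hours and 45 minutes leg 3 → 06:51 UTC.
Add 7 hours 25 minutes layover in Saltmere → 14:16 UTC.
Add 13 hours 27 minutes leg 4 → 03:43 UTC (May 29).
Sydney is UTC+10:00, so local arrival = 03:43 + 10:00 = 13:43 on May 29.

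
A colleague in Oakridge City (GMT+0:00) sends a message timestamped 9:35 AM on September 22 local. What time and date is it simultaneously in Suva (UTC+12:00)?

Suva is 12:00 ahead of Oakridge City.
Shift by the zone difference: 9:35 AM + 12:00 = 9:35 PM on Sep 22 in Suva.

9:35 PM on September 22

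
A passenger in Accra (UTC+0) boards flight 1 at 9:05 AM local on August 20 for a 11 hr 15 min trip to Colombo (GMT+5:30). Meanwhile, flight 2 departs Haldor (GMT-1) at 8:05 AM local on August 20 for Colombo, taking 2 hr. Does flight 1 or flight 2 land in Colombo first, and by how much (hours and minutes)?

Flight 1 departs at 9:05 AM UTC (Aug 20).
+11 hours and 15 minutes → arrive 8:20 PM UTC on Aug 20.
Flight 2 in UTC: 8:05 AM + 1:00 = 9:05 AM on Aug 20.
+2 hours → arrive 11:05 AM UTC on Aug 20.
Flight 2 lands earlier by 9 hours 15 minutes.

the second, by 9 hours 15 minutes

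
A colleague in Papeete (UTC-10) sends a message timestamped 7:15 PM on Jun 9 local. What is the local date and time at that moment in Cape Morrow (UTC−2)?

In UTC: 7:15 PM + 10:00 = 5:15 AM on Jun 10.
Cape Morrow is UTC−2:00: 5:15 AM − 2:00 = 3:15 AM on Jun 10.

3:15 AM on June 10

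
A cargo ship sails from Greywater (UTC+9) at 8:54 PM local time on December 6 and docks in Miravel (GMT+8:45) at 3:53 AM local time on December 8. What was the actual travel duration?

Departure in UTC: 8:54 PM − 9:00 = 11:54 AM on Dec 6.
Arrival in UTC: 3:53 AM − 8:45 = 7:08 PM on Dec 7.
Elapsed = 7:08 PM − 11:54 AM (+1 day) = 31 hours 14 minutes.

31 hours 14 minutes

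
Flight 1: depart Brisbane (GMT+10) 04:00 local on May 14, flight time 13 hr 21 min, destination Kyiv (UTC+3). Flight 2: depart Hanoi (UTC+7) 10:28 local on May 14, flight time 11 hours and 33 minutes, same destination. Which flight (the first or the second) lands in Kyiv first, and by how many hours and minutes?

the first, by 7 hours 40 minutes

Flight 1 in UTC: 04:00 − 10:00 = 18:00 on May 13.
+13 hours and 21 minutes → arrive 07:21 UTC on May 14.
Flight 2 in UTC: 10:28 − 7:00 = 03:28 on May 14.
+11 hours and 33 minutes → arrive 15:01 UTC on May 14.
Flight 1 lands earlier by 7 hours 40 minutes.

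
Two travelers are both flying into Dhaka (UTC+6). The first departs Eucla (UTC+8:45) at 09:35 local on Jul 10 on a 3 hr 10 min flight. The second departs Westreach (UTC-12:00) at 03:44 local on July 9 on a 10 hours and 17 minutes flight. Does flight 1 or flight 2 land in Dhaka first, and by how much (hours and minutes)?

the second, by 1 hour 59 minutes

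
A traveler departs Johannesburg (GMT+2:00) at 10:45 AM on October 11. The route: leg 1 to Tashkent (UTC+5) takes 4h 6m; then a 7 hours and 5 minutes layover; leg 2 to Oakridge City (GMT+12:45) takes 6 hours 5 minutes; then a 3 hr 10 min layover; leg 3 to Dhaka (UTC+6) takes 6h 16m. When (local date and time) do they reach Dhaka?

5:27 PM on October 12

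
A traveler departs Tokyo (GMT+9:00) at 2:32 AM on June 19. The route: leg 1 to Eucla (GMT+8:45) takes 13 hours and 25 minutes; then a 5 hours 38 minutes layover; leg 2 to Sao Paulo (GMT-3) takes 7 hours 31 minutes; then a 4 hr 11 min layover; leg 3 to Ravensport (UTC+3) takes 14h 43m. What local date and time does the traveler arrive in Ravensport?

6:00 PM on June 20

Convert departure to UTC: 2:32 AM − 9:00 = 5:32 PM UTC on Jun 18.
Add 13 hours 25 minutes leg 1 → 6:57 AM UTC (Jun 19).
Add 5 hours and 38 minutes layover in Eucla → 12:35 PM UTC.
Add 7 hours and 31 minutes leg 2 → 8:06 PM UTC.
Add 4 hours and 11 minutes layover in Sao Paulo → 12:17 AM UTC (Jun 20).
Add 14 hours 43 minutes leg 3 → 3:00 PM UTC.
Ravensport is UTC+3:00, so local arrival = 3:00 PM + 3:00 = 6:00 PM on Jun 20.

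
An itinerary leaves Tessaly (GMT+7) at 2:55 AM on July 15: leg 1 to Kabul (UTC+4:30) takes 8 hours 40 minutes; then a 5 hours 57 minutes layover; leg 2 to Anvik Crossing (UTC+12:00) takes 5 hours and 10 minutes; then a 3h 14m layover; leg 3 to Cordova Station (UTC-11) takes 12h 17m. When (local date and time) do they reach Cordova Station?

8:13 PM on Jul 15

Convert departure to UTC: 2:55 AM − 7:00 = 7:55 PM UTC on Jul 14.
Add 8 hours 40 minutes leg 1 → 4:35 AM UTC (Jul 15).
Add 5 hours 57 minutes layover in Kabul → 10:32 AM UTC.
Add 5 hours and 10 minutes leg 2 → 3:42 PM UTC.
Add 3 hours 14 minutes layover in Anvik Crossing → 6:56 PM UTC.
Add 12 hours 17 minutes leg 3 → 7:13 AM UTC (Jul 16).
Cordova Station is UTC−11:00, so local arrival = 7:13 AM − 11:00 = 8:13 PM on Jul 15.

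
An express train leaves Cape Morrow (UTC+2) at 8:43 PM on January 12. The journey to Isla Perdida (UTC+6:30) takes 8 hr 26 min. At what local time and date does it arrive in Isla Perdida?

9:39 AM on January 13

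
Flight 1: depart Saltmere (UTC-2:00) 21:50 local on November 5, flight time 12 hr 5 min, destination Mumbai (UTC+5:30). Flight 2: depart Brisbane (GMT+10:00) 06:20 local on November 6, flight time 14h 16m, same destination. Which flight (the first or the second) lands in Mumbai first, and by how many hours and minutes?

Flight 1 in UTC: 21:50 + 2:00 = 23:50 on Nov 5.
+12 hours and 5 minutes → arrive 11:55 UTC on Nov 6.
Flight 2 in UTC: 06:20 − 10:00 = 20:20 on Nov 5.
+14 hours 16 minutes → arrive 10:36 UTC on Nov 6.
Flight 2 lands earlier by 1 hour 19 minutes.

the second, by 1 hour 19 minutes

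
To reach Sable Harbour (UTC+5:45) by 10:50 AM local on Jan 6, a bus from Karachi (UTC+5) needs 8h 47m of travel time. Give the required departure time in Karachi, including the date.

Target arrival in UTC: 10:50 AM − 5:45 = 5:05 AM on Jan 6.
Subtract 8 hours 47 minutes → departure 8:18 PM UTC on Jan 5.
Karachi is UTC+5:00: 8:18 PM + 5:00 = 1:18 AM on Jan 6.

1:18 AM on January 6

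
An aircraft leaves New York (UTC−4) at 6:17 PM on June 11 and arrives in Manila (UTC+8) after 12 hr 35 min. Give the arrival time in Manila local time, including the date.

6:52 PM on Jun 12

Convert departure to UTC: 6:17 PM + 4:00 = 10:17 PM UTC on Jun 11.
Add 12 hours 35 minutes travel time → 10:52 AM UTC (Jun 12).
Manila is UTC+8:00, so local arrival = 10:52 AM + 8:00 = 6:52 PM on Jun 12.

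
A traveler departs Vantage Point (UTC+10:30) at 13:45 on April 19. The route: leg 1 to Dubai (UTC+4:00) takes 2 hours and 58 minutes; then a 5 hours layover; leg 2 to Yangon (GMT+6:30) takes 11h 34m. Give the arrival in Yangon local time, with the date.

Convert departure to UTC: 13:45 − 10:30 = 03:15 UTC on Apr 19.
Add 2 hours 58 minutes leg 1 → 06:13 UTC.
Add 5 hours layover in Dubai → 11:13 UTC.
Add 11 hours and 34 minutes leg 2 → 22:47 UTC.
Yangon is UTC+6:30, so local arrival = 22:47 + 6:30 = 05:17 on Apr 20.

05:17 on April 20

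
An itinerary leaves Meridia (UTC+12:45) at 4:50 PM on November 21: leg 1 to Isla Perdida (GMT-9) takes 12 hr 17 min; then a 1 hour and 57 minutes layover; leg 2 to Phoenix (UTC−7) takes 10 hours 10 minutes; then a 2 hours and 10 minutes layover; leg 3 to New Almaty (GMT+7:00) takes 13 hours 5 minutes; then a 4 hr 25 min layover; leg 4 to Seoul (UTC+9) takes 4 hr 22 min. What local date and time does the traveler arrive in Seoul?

Convert departure to UTC: 4:50 PM − 12:45 = 4:05 AM UTC on Nov 21.
Add 12 hours and 17 minutes leg 1 → 4:22 PM UTC.
Add 1 hour 57 minutes layover in Isla Perdida → 6:19 PM UTC.
Add 10 hours 10 minutes leg 2 → 4:29 AM UTC (Nov 22).
Add 2 hours and 10 minutes layover in Phoenix → 6:39 AM UTC.
Add 13 hours and 5 minutes leg 3 → 7:44 PM UTC.
Add 4 hours and 25 minutes layover in New Almaty → 12:09 AM UTC (Nov 23).
Add 4 hours 22 minutes leg 4 → 4:31 AM UTC.
Seoul is UTC+9:00, so local arrival = 4:31 AM + 9:00 = 1:31 PM on Nov 23.

1:31 PM on November 23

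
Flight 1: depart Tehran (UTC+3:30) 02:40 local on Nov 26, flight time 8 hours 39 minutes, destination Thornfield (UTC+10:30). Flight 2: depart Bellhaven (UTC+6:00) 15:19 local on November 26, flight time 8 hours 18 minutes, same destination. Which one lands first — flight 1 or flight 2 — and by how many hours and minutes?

the first, by 9 hours 48 minutes

Flight 1 in UTC: 02:40 − 3:30 = 23:10 on Nov 25.
+8 hours and 39 minutes → arrive 07:49 UTC on Nov 26.
Flight 2 in UTC: 15:19 − 6:00 = 09:19 on Nov 26.
+8 hours 18 minutes → arrive 17:37 UTC on Nov 26.
Flight 1 lands earlier by 9 hours 48 minutes.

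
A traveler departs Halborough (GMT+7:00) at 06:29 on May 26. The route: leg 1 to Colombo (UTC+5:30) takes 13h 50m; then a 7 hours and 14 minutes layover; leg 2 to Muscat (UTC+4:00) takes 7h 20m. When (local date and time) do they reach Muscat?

Convert departure to UTC: 06:29 − 7:00 = 23:29 UTC on May 25.
Add 13 hours and 50 minutes leg 1 → 13:19 UTC (May 26).
Add 7 hours 14 minutes layover in Colombo → 20:33 UTC.
Add 7 hours and 20 minutes leg 2 → 03:53 UTC (May 27).
Muscat is UTC+4:00, so local arrival = 03:53 + 4:00 = 07:53 on May 27.

07:53 on May 27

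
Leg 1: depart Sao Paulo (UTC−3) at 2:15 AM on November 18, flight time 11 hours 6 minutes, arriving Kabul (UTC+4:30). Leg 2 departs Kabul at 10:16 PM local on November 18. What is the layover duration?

Convert departure to UTC: 2:15 AM + 3:00 = 5:15 AM UTC on Nov 18.
Add 11 hours and 6 minutes flight time → 4:21 PM UTC.
Kabul is UTC+4:30, so local arrival = 4:21 PM + 4:30 = 8:51 PM on Nov 18.
Layover = 10:16 PM − 8:51 PM = 1 hour 25 minutes.

1 hour 25 minutes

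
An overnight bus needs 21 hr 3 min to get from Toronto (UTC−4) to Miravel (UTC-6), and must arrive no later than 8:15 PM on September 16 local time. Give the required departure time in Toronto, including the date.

1:12 AM on Sep 16

Target arrival in UTC: 8:15 PM + 6:00 = 2:15 AM on Sep 17.
Subtract 21 hours and 3 minutes → departure 5:12 AM UTC on Sep 16.
Toronto is UTC−4:00: 5:12 AM − 4:00 = 1:12 AM on Sep 16.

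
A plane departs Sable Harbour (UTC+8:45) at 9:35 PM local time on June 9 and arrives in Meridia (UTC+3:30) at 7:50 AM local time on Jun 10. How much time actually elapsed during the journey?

15 hours 30 minutes

Meridia is 5:15 behind Sable Harbour.
Clock-face elapsed time (ignoring zones) is 10 hours 15 minutes.
Actual elapsed = 10 hours 15 minutes + 5:15 = 15 hours 30 minutes.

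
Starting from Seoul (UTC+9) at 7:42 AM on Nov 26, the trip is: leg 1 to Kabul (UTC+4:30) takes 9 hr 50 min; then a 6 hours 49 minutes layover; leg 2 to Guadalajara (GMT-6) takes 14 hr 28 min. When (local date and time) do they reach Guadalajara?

11:49 PM on November 26

Convert departure to UTC: 7:42 AM − 9:00 = 10:42 PM UTC on Nov 25.
Add 9 hours and 50 minutes leg 1 → 8:32 AM UTC (Nov 26).
Add 6 hours 49 minutes layover in Kabul → 3:21 PM UTC.
Add 14 hours and 28 minutes leg 2 → 5:49 AM UTC (Nov 27).
Guadalajara is UTC−6:00, so local arrival = 5:49 AM − 6:00 = 11:49 PM on Nov 26.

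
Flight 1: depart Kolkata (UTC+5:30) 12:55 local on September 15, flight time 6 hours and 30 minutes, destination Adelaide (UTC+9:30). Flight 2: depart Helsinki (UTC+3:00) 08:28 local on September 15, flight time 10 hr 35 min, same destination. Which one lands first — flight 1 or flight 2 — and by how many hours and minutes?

the first, by 2 hours 8 minutes

Flight 1 in UTC: 12:55 − 5:30 = 07:25 on Sep 15.
+6 hours and 30 minutes → arrive 13:55 UTC on Sep 15.
Flight 2 in UTC: 08:28 − 3:00 = 05:28 on Sep 15.
+10 hours and 35 minutes → arrive 16:03 UTC on Sep 15.
Flight 1 lands earlier by 2 hours 8 minutes.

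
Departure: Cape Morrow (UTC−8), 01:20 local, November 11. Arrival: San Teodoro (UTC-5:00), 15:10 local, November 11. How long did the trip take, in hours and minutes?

Departure in UTC: 01:20 + 8:00 = 09:20 on Nov 11.
Arrival in UTC: 15:10 + 5:00 = 20:10 on Nov 11.
Elapsed = 20:10 − 09:20 = 10 hours 50 minutes.

10 hours 50 minutes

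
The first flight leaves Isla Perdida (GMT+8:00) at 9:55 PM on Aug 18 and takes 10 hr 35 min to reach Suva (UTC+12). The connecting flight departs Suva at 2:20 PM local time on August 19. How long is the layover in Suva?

Convert departure to UTC: 9:55 PM − 8:00 = 1:55 PM UTC on Aug 18.
Add 10 hours 35 minutes flight time → 12:30 AM UTC (Aug 19).
Suva is UTC+12:00, so local arrival = 12:30 AM + 12:00 = 12:30 PM on Aug 19.
Layover = 2:20 PM − 12:30 PM = 1 hour 50 minutes.

1 hour 50 minutes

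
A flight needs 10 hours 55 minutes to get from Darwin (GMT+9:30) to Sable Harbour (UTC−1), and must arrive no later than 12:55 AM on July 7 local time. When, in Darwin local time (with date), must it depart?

12:30 AM on July 7

Target arrival in UTC: 12:55 AM + 1:00 = 1:55 AM on Jul 7.
Subtract 10 hours and 55 minutes → departure 3:00 PM UTC on Jul 6.
Darwin is UTC+9:30: 3:00 PM + 9:30 = 12:30 AM on Jul 7.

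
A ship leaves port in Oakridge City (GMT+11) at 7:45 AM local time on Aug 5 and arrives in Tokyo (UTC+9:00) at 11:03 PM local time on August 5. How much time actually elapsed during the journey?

Tokyo is 2:00 behind Oakridge City.
Clock-face elapsed time (ignoring zones) is 15 hours 18 minutes.
Actual elapsed = 15 hours 18 minutes + 2:00 = 17 hours 18 minutes.

17 hours 18 minutes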